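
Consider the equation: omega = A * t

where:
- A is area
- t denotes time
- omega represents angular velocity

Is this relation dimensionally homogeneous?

No

A (area) has dimensions [L^2].
t (time) has dimensions [T].
omega (angular velocity) has dimensions [T^-1].

Left side: [T^-1]
Right side: [L^2 T]

The two sides have different dimensions, so the equation is NOT dimensionally consistent.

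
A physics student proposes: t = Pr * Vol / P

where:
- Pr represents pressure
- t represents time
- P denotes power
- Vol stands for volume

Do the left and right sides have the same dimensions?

Yes

Pr (pressure) has dimensions [L^-1 M T^-2].
t (time) has dimensions [T].
P (power) has dimensions [L^2 M T^-3].
Vol (volume) has dimensions [L^3].

Left side: [T]
Right side: [T]

Both sides have the same dimensions, so the equation is dimensionally consistent.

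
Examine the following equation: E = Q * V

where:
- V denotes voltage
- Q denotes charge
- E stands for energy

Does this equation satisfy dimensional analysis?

Yes

V (voltage) has dimensions [I^-1 L^2 M T^-3].
Q (charge) has dimensions [I T].
E (energy) has dimensions [L^2 M T^-2].

Left side: [L^2 M T^-2]
Right side: [L^2 M T^-2]

Both sides have the same dimensions, so the equation is dimensionally consistent.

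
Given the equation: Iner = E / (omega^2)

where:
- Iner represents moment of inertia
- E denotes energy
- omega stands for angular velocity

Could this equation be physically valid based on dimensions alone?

Yes

Iner (moment of inertia) has dimensions [L^2 M].
E (energy) has dimensions [L^2 M T^-2].
omega (angular velocity) has dimensions [T^-1].

Left side: [L^2 M]
Right side: [L^2 M]

Both sides have the same dimensions, so the equation is dimensionally consistent.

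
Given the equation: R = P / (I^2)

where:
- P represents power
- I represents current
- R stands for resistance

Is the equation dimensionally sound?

Yes

P (power) has dimensions [L^2 M T^-3].
I (current) has dimensions [I].
R (resistance) has dimensions [I^-2 L^2 M T^-3].

Left side: [I^-2 L^2 M T^-3]
Right side: [I^-2 L^2 M T^-3]

Both sides have the same dimensions, so the equation is dimensionally consistent.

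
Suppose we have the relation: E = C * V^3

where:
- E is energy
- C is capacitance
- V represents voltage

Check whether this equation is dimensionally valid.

No

E (energy) has dimensions [L^2 M T^-2].
C (capacitance) has dimensions [I^2 L^-2 M^-1 T^4].
V (voltage) has dimensions [I^-1 L^2 M T^-3].

Left side: [L^2 M T^-2]
Right side: [I^-1 L^4 M^2 T^-5]

The two sides have different dimensions, so the equation is NOT dimensionally consistent.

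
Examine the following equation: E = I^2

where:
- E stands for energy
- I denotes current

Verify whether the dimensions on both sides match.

No

E (energy) has dimensions [L^2 M T^-2].
I (current) has dimensions [I].

Left side: [L^2 M T^-2]
Right side: [I^2]

The two sides have different dimensions, so the equation is NOT dimensionally consistent.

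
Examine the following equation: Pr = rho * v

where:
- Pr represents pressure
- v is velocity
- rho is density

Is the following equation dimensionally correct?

No

Pr (pressure) has dimensions [L^-1 M T^-2].
v (velocity) has dimensions [L T^-1].
rho (density) has dimensions [L^-3 M].

Left side: [L^-1 M T^-2]
Right side: [L^-2 M T^-1]

The two sides have different dimensions, so the equation is NOT dimensionally consistent.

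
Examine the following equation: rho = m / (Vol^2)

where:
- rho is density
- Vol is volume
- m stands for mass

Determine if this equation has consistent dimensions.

No

rho (density) has dimensions [L^-3 M].
Vol (volume) has dimensions [L^3].
m (mass) has dimensions [M].

Left side: [L^-3 M]
Right side: [L^-6 M]

The two sides have different dimensions, so the equation is NOT dimensionally consistent.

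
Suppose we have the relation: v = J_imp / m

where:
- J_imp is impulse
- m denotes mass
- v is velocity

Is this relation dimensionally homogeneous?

Yes

J_imp (impulse) has dimensions [L M T^-1].
m (mass) has dimensions [M].
v (velocity) has dimensions [L T^-1].

Left side: [L T^-1]
Right side: [L T^-1]

Both sides have the same dimensions, so the equation is dimensionally consistent.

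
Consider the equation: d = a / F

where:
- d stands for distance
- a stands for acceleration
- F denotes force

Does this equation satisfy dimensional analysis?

No

d (distance) has dimensions [L].
a (acceleration) has dimensions [L T^-2].
F (force) has dimensions [L M T^-2].

Left side: [L]
Right side: [M^-1]

The two sides have different dimensions, so the equation is NOT dimensionally consistent.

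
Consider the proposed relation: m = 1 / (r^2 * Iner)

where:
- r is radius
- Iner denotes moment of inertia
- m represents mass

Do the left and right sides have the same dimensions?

No

r (radius) has dimensions [L].
Iner (moment of inertia) has dimensions [L^2 M].
m (mass) has dimensions [M].

Left side: [M]
Right side: [L^-4 M^-1]

The two sides have different dimensions, so the equation is NOT dimensionally consistent.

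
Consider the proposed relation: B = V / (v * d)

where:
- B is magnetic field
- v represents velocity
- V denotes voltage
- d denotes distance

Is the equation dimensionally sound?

Yes

B (magnetic field) has dimensions [I^-1 M T^-2].
v (velocity) has dimensions [L T^-1].
V (voltage) has dimensions [I^-1 L^2 M T^-3].
d (distance) has dimensions [L].

Left side: [I^-1 M T^-2]
Right side: [I^-1 M T^-2]

Both sides have the same dimensions, so the equation is dimensionally consistent.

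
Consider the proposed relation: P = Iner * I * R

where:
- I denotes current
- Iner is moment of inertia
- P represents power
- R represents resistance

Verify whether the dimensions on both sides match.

No

I (current) has dimensions [I].
Iner (moment of inertia) has dimensions [L^2 M].
P (power) has dimensions [L^2 M T^-3].
R (resistance) has dimensions [I^-2 L^2 M T^-3].

Left side: [L^2 M T^-3]
Right side: [I^-1 L^4 M^2 T^-3]

The two sides have different dimensions, so the equation is NOT dimensionally consistent.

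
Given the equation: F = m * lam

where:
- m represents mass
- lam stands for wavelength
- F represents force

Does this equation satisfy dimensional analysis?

No

m (mass) has dimensions [M].
lam (wavelength) has dimensions [L].
F (force) has dimensions [L M T^-2].

Left side: [L M T^-2]
Right side: [L M]

The two sides have different dimensions, so the equation is NOT dimensionally consistent.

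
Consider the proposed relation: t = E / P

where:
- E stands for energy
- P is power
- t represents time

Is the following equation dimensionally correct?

Yes

E (energy) has dimensions [L^2 M T^-2].
P (power) has dimensions [L^2 M T^-3].
t (time) has dimensions [T].

Left side: [T]
Right side: [T]

Both sides have the same dimensions, so the equation is dimensionally consistent.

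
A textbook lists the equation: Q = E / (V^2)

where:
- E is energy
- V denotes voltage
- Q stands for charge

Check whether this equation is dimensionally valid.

No

E (energy) has dimensions [L^2 M T^-2].
V (voltage) has dimensions [I^-1 L^2 M T^-3].
Q (charge) has dimensions [I T].

Left side: [I T]
Right side: [I^2 L^-2 M^-1 T^4]

The two sides have different dimensions, so the equation is NOT dimensionally consistent.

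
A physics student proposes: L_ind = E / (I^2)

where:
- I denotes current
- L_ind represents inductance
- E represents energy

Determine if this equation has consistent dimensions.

Yes

I (current) has dimensions [I].
L_ind (inductance) has dimensions [I^-2 L^2 M T^-2].
E (energy) has dimensions [L^2 M T^-2].

Left side: [I^-2 L^2 M T^-2]
Right side: [I^-2 L^2 M T^-2]

Both sides have the same dimensions, so the equation is dimensionally consistent.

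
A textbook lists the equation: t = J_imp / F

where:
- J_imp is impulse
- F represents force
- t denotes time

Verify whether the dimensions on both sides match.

Yes

J_imp (impulse) has dimensions [L M T^-1].
F (force) has dimensions [L M T^-2].
t (time) has dimensions [T].

Left side: [T]
Right side: [T]

Both sides have the same dimensions, so the equation is dimensionally consistent.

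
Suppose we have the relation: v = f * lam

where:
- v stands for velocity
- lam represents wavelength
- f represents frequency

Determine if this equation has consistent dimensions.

Yes

v (velocity) has dimensions [L T^-1].
lam (wavelength) has dimensions [L].
f (frequency) has dimensions [T^-1].

Left side: [L T^-1]
Right side: [L T^-1]

Both sides have the same dimensions, so the equation is dimensionally consistent.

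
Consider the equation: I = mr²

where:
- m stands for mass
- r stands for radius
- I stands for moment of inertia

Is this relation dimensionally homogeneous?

Yes

m (mass) has dimensions [M].
r (radius) has dimensions [L].
I (moment of inertia) has dimensions [L^2 M].

Left side: [L^2 M]
Right side: [L^2 M]

Both sides have the same dimensions, so the equation is dimensionally consistent.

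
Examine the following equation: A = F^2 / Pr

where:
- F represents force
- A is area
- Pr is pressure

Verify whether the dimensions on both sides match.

No

F (force) has dimensions [L M T^-2].
A (area) has dimensions [L^2].
Pr (pressure) has dimensions [L^-1 M T^-2].

Left side: [L^2]
Right side: [L^3 M T^-2]

The two sides have different dimensions, so the equation is NOT dimensionally consistent.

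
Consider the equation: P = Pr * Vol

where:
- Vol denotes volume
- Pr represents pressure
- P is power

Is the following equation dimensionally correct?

No

Vol (volume) has dimensions [L^3].
Pr (pressure) has dimensions [L^-1 M T^-2].
P (power) has dimensions [L^2 M T^-3].

Left side: [L^2 M T^-3]
Right side: [L^2 M T^-2]

The two sides have different dimensions, so the equation is NOT dimensionally consistent.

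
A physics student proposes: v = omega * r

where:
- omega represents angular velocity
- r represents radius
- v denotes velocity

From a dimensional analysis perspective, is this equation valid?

Yes

omega (angular velocity) has dimensions [T^-1].
r (radius) has dimensions [L].
v (velocity) has dimensions [L T^-1].

Left side: [L T^-1]
Right side: [L T^-1]

Both sides have the same dimensions, so the equation is dimensionally consistent.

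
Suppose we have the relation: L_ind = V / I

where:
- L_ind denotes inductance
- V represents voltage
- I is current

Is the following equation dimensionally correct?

No

L_ind (inductance) has dimensions [I^-2 L^2 M T^-2].
V (voltage) has dimensions [I^-1 L^2 M T^-3].
I (current) has dimensions [I].

Left side: [I^-2 L^2 M T^-2]
Right side: [I^-2 L^2 M T^-3]

The two sides have different dimensions, so the equation is NOT dimensionally consistent.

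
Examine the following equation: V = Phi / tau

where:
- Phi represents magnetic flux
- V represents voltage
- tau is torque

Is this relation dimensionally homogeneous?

No

Phi (magnetic flux) has dimensions [I^-1 L^2 M T^-2].
V (voltage) has dimensions [I^-1 L^2 M T^-3].
tau (torque) has dimensions [L^2 M T^-2].

Left side: [I^-1 L^2 M T^-3]
Right side: [I^-1]

The two sides have different dimensions, so the equation is NOT dimensionally consistent.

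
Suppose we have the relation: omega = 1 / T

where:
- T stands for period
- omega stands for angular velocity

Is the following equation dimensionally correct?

Yes

T (period) has dimensions [T].
omega (angular velocity) has dimensions [T^-1].

Left side: [T^-1]
Right side: [T^-1]

Both sides have the same dimensions, so the equation is dimensionally consistent.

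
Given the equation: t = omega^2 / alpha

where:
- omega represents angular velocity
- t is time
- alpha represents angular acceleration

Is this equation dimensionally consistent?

No

omega (angular velocity) has dimensions [T^-1].
t (time) has dimensions [T].
alpha (angular acceleration) has dimensions [T^-2].

Left side: [T]
Right side: [dimensionless]

The two sides have different dimensions, so the equation is NOT dimensionally consistent.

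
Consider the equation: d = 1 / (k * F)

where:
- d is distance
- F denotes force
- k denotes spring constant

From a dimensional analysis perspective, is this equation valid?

No

d (distance) has dimensions [L].
F (force) has dimensions [L M T^-2].
k (spring constant) has dimensions [M T^-2].

Left side: [L]
Right side: [L^-1 M^-2 T^4]

The two sides have different dimensions, so the equation is NOT dimensionally consistent.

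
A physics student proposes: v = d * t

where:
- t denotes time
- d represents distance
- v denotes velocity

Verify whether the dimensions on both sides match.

No

t (time) has dimensions [T].
d (distance) has dimensions [L].
v (velocity) has dimensions [L T^-1].

Left side: [L T^-1]
Right side: [L T]

The two sides have different dimensions, so the equation is NOT dimensionally consistent.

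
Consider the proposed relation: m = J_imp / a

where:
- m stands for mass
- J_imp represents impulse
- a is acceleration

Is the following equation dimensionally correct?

No

m (mass) has dimensions [M].
J_imp (impulse) has dimensions [L M T^-1].
a (acceleration) has dimensions [L T^-2].

Left side: [M]
Right side: [M T]

The two sides have different dimensions, so the equation is NOT dimensionally consistent.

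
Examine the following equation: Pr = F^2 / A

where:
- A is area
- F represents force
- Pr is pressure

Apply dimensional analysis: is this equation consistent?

No

A (area) has dimensions [L^2].
F (force) has dimensions [L M T^-2].
Pr (pressure) has dimensions [L^-1 M T^-2].

Left side: [L^-1 M T^-2]
Right side: [M^2 T^-4]

The two sides have different dimensions, so the equation is NOT dimensionally consistent.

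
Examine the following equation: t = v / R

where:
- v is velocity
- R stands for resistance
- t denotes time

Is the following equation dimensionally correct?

No

v (velocity) has dimensions [L T^-1].
R (resistance) has dimensions [I^-2 L^2 M T^-3].
t (time) has dimensions [T].

Left side: [T]
Right side: [I^2 L^-1 M^-1 T^2]

The two sides have different dimensions, so the equation is NOT dimensionally consistent.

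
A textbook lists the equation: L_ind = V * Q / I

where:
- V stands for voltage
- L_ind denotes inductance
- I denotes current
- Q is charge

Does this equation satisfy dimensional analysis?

No

V (voltage) has dimensions [I^-1 L^2 M T^-3].
L_ind (inductance) has dimensions [I^-2 L^2 M T^-2].
I (current) has dimensions [I].
Q (charge) has dimensions [I T].

Left side: [I^-2 L^2 M T^-2]
Right side: [I^-1 L^2 M T^-2]

The two sides have different dimensions, so the equation is NOT dimensionally consistent.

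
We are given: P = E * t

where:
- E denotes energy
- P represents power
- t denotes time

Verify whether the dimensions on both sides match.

No

E (energy) has dimensions [L^2 M T^-2].
P (power) has dimensions [L^2 M T^-3].
t (time) has dimensions [T].

Left side: [L^2 M T^-3]
Right side: [L^2 M T^-1]

The two sides have different dimensions, so the equation is NOT dimensionally consistent.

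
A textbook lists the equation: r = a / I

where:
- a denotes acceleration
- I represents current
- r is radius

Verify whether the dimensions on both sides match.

No

a (acceleration) has dimensions [L T^-2].
I (current) has dimensions [I].
r (radius) has dimensions [L].

Left side: [L]
Right side: [I^-1 L T^-2]

The two sides have different dimensions, so the equation is NOT dimensionally consistent.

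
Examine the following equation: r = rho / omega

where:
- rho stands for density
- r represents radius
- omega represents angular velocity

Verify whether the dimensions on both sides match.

No

rho (density) has dimensions [L^-3 M].
r (radius) has dimensions [L].
omega (angular velocity) has dimensions [T^-1].

Left side: [L]
Right side: [L^-3 M T]

The two sides have different dimensions, so the equation is NOT dimensionally consistent.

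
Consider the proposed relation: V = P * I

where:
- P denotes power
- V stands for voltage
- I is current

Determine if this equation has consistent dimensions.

No

P (power) has dimensions [L^2 M T^-3].
V (voltage) has dimensions [I^-1 L^2 M T^-3].
I (current) has dimensions [I].

Left side: [I^-1 L^2 M T^-3]
Right side: [I L^2 M T^-3]

The two sides have different dimensions, so the equation is NOT dimensionally consistent.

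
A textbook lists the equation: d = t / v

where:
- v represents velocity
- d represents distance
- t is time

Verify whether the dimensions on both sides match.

No

v (velocity) has dimensions [L T^-1].
d (distance) has dimensions [L].
t (time) has dimensions [T].

Left side: [L]
Right side: [L^-1 T^2]

The two sides have different dimensions, so the equation is NOT dimensionally consistent.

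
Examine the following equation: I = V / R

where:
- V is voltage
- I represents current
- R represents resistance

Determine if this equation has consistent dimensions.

Yes

V (voltage) has dimensions [I^-1 L^2 M T^-3].
I (current) has dimensions [I].
R (resistance) has dimensions [I^-2 L^2 M T^-3].

Left side: [I]
Right side: [I]

Both sides have the same dimensions, so the equation is dimensionally consistent.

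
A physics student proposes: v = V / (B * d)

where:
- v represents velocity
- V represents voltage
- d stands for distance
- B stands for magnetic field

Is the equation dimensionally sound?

Yes

v (velocity) has dimensions [L T^-1].
V (voltage) has dimensions [I^-1 L^2 M T^-3].
d (distance) has dimensions [L].
B (magnetic field) has dimensions [I^-1 M T^-2].

Left side: [L T^-1]
Right side: [L T^-1]

Both sides have the same dimensions, so the equation is dimensionally consistent.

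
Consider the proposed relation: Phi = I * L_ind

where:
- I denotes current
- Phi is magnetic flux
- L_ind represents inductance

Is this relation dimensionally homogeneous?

Yes

I (current) has dimensions [I].
Phi (magnetic flux) has dimensions [I^-1 L^2 M T^-2].
L_ind (inductance) has dimensions [I^-2 L^2 M T^-2].

Left side: [I^-1 L^2 M T^-2]
Right side: [I^-1 L^2 M T^-2]

Both sides have the same dimensions, so the equation is dimensionally consistent.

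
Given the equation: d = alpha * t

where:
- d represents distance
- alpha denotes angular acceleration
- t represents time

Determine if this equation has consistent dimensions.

No

d (distance) has dimensions [L].
alpha (angular acceleration) has dimensions [T^-2].
t (time) has dimensions [T].

Left side: [L]
Right side: [T^-1]

The two sides have different dimensions, so the equation is NOT dimensionally consistent.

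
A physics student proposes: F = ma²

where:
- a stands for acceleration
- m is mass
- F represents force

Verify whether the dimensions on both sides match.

No

a (acceleration) has dimensions [L T^-2].
m (mass) has dimensions [M].
F (force) has dimensions [L M T^-2].

Left side: [L M T^-2]
Right side: [L^2 M T^-4]

The two sides have different dimensions, so the equation is NOT dimensionally consistent.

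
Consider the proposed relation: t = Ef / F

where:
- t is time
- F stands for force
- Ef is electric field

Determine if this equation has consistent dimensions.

No

t (time) has dimensions [T].
F (force) has dimensions [L M T^-2].
Ef (electric field) has dimensions [I^-1 L M T^-3].

Left side: [T]
Right side: [I^-1 T^-1]

The two sides have different dimensions, so the equation is NOT dimensionally consistent.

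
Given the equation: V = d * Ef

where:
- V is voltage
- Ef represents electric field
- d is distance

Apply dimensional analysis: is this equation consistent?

Yes

V (voltage) has dimensions [I^-1 L^2 M T^-3].
Ef (electric field) has dimensions [I^-1 L M T^-3].
d (distance) has dimensions [L].

Left side: [I^-1 L^2 M T^-3]
Right side: [I^-1 L^2 M T^-3]

Both sides have the same dimensions, so the equation is dimensionally consistent.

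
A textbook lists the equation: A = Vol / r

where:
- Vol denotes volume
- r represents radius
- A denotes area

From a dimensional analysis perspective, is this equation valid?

Yes

Vol (volume) has dimensions [L^3].
r (radius) has dimensions [L].
A (area) has dimensions [L^2].

Left side: [L^2]
Right side: [L^2]

Both sides have the same dimensions, so the equation is dimensionally consistent.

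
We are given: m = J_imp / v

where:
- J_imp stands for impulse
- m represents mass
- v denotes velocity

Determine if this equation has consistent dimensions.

Yes

J_imp (impulse) has dimensions [L M T^-1].
m (mass) has dimensions [M].
v (velocity) has dimensions [L T^-1].

Left side: [M]
Right side: [M]

Both sides have the same dimensions, so the equation is dimensionally consistent.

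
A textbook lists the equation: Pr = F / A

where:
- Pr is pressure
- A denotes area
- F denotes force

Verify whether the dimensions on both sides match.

Yes

Pr (pressure) has dimensions [L^-1 M T^-2].
A (area) has dimensions [L^2].
F (force) has dimensions [L M T^-2].

Left side: [L^-1 M T^-2]
Right side: [L^-1 M T^-2]

Both sides have the same dimensions, so the equation is dimensionally consistent.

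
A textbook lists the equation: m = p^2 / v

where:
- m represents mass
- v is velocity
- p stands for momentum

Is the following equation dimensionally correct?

No

m (mass) has dimensions [M].
v (velocity) has dimensions [L T^-1].
p (momentum) has dimensions [L M T^-1].

Left side: [M]
Right side: [L M^2 T^-1]

The two sides have different dimensions, so the equation is NOT dimensionally consistent.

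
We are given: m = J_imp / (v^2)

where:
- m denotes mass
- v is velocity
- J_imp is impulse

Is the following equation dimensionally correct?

No

m (mass) has dimensions [M].
v (velocity) has dimensions [L T^-1].
J_imp (impulse) has dimensions [L M T^-1].

Left side: [M]
Right side: [L^-1 M T]

The two sides have different dimensions, so the equation is NOT dimensionally consistent.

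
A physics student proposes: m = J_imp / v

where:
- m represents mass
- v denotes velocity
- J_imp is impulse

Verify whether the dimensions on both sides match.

Yes

m (mass) has dimensions [M].
v (velocity) has dimensions [L T^-1].
J_imp (impulse) has dimensions [L M T^-1].

Left side: [M]
Right side: [M]

Both sides have the same dimensions, so the equation is dimensionally consistent.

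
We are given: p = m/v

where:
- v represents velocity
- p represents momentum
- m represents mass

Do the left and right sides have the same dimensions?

No

v (velocity) has dimensions [L T^-1].
p (momentum) has dimensions [L M T^-1].
m (mass) has dimensions [M].

Left side: [L M T^-1]
Right side: [L^-1 M T]

The two sides have different dimensions, so the equation is NOT dimensionally consistent.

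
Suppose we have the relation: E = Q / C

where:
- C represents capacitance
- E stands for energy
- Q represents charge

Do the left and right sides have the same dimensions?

No

C (capacitance) has dimensions [I^2 L^-2 M^-1 T^4].
E (energy) has dimensions [L^2 M T^-2].
Q (charge) has dimensions [I T].

Left side: [L^2 M T^-2]
Right side: [I^-1 L^2 M T^-3]

The two sides have different dimensions, so the equation is NOT dimensionally consistent.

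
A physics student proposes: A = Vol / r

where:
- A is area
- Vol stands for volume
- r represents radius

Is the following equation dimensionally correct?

Yes

A (area) has dimensions [L^2].
Vol (volume) has dimensions [L^3].
r (radius) has dimensions [L].

Left side: [L^2]
Right side: [L^2]

Both sides have the same dimensions, so the equation is dimensionally consistent.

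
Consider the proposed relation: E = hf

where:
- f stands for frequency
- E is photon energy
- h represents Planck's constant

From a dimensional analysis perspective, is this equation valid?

Yes

f (frequency) has dimensions [T^-1].
E (photon energy) has dimensions [L^2 M T^-2].
h (Planck's constant) has dimensions [L^2 M T^-1].

Left side: [L^2 M T^-2]
Right side: [L^2 M T^-2]

Both sides have the same dimensions, so the equation is dimensionally consistent.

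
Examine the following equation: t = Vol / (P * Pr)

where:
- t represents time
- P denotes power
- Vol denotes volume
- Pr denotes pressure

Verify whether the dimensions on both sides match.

No

t (time) has dimensions [T].
P (power) has dimensions [L^2 M T^-3].
Vol (volume) has dimensions [L^3].
Pr (pressure) has dimensions [L^-1 M T^-2].

Left side: [T]
Right side: [L^2 M^-2 T^5]

The two sides have different dimensions, so the equation is NOT dimensionally consistent.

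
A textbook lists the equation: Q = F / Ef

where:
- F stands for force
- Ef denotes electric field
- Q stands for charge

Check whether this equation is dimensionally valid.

Yes

F (force) has dimensions [L M T^-2].
Ef (electric field) has dimensions [I^-1 L M T^-3].
Q (charge) has dimensions [I T].

Left side: [I T]
Right side: [I T]

Both sides have the same dimensions, so the equation is dimensionally consistent.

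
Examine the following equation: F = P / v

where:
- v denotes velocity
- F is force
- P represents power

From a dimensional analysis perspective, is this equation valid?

Yes

v (velocity) has dimensions [L T^-1].
F (force) has dimensions [L M T^-2].
P (power) has dimensions [L^2 M T^-3].

Left side: [L M T^-2]
Right side: [L M T^-2]

Both sides have the same dimensions, so the equation is dimensionally consistent.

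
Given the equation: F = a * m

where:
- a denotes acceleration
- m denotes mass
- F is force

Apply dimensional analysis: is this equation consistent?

Yes

a (acceleration) has dimensions [L T^-2].
m (mass) has dimensions [M].
F (force) has dimensions [L M T^-2].

Left side: [L M T^-2]
Right side: [L M T^-2]

Both sides have the same dimensions, so the equation is dimensionally consistent.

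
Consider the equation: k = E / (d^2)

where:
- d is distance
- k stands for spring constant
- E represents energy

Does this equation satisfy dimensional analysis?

Yes

d (distance) has dimensions [L].
k (spring constant) has dimensions [M T^-2].
E (energy) has dimensions [L^2 M T^-2].

Left side: [M T^-2]
Right side: [M T^-2]

Both sides have the same dimensions, so the equation is dimensionally consistent.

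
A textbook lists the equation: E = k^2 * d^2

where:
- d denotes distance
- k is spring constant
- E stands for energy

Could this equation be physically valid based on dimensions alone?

No

d (distance) has dimensions [L].
k (spring constant) has dimensions [M T^-2].
E (energy) has dimensions [L^2 M T^-2].

Left side: [L^2 M T^-2]
Right side: [L^2 M^2 T^-4]

The two sides have different dimensions, so the equation is NOT dimensionally consistent.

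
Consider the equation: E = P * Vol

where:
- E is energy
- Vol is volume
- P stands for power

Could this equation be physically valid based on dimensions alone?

No

E (energy) has dimensions [L^2 M T^-2].
Vol (volume) has dimensions [L^3].
P (power) has dimensions [L^2 M T^-3].

Left side: [L^2 M T^-2]
Right side: [L^5 M T^-3]

The two sides have different dimensions, so the equation is NOT dimensionally consistent.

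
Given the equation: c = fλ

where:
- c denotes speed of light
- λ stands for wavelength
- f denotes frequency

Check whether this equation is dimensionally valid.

Yes

c (speed of light) has dimensions [L T^-1].
λ (wavelength) has dimensions [L].
f (frequency) has dimensions [T^-1].

Left side: [L T^-1]
Right side: [L T^-1]

Both sides have the same dimensions, so the equation is dimensionally consistent.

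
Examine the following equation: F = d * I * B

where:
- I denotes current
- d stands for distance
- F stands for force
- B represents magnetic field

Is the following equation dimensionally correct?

Yes

I (current) has dimensions [I].
d (distance) has dimensions [L].
F (force) has dimensions [L M T^-2].
B (magnetic field) has dimensions [I^-1 M T^-2].

Left side: [L M T^-2]
Right side: [L M T^-2]

Both sides have the same dimensions, so the equation is dimensionally consistent.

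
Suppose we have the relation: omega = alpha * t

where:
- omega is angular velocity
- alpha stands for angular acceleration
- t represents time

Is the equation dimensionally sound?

Yes

omega (angular velocity) has dimensions [T^-1].
alpha (angular acceleration) has dimensions [T^-2].
t (time) has dimensions [T].

Left side: [T^-1]
Right side: [T^-1]

Both sides have the same dimensions, so the equation is dimensionally consistent.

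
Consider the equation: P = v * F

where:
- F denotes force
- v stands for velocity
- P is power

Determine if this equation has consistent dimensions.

Yes

F (force) has dimensions [L M T^-2].
v (velocity) has dimensions [L T^-1].
P (power) has dimensions [L^2 M T^-3].

Left side: [L^2 M T^-3]
Right side: [L^2 M T^-3]

Both sides have the same dimensions, so the equation is dimensionally consistent.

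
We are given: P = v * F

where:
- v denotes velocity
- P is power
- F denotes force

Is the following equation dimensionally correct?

Yes

v (velocity) has dimensions [L T^-1].
P (power) has dimensions [L^2 M T^-3].
F (force) has dimensions [L M T^-2].

Left side: [L^2 M T^-3]
Right side: [L^2 M T^-3]

Both sides have the same dimensions, so the equation is dimensionally consistent.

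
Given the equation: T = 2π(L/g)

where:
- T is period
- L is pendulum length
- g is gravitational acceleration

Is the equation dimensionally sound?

No

T (period) has dimensions [T].
L (pendulum length) has dimensions [L].
g (gravitational acceleration) has dimensions [L T^-2].

Left side: [T]
Right side: [T^2]

The two sides have different dimensions, so the equation is NOT dimensionally consistent.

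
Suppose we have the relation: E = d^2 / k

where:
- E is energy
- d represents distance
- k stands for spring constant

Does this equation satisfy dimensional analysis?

No

E (energy) has dimensions [L^2 M T^-2].
d (distance) has dimensions [L].
k (spring constant) has dimensions [M T^-2].

Left side: [L^2 M T^-2]
Right side: [L^2 M^-1 T^2]

The two sides have different dimensions, so the equation is NOT dimensionally consistent.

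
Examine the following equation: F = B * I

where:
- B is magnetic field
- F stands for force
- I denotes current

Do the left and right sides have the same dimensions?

No

B (magnetic field) has dimensions [I^-1 M T^-2].
F (force) has dimensions [L M T^-2].
I (current) has dimensions [I].

Left side: [L M T^-2]
Right side: [M T^-2]

The two sides have different dimensions, so the equation is NOT dimensionally consistent.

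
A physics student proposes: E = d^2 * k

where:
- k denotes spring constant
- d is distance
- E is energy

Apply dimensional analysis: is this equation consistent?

Yes

k (spring constant) has dimensions [M T^-2].
d (distance) has dimensions [L].
E (energy) has dimensions [L^2 M T^-2].

Left side: [L^2 M T^-2]
Right side: [L^2 M T^-2]

Both sides have the same dimensions, so the equation is dimensionally consistent.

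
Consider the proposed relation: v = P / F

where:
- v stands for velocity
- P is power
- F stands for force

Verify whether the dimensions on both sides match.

Yes

v (velocity) has dimensions [L T^-1].
P (power) has dimensions [L^2 M T^-3].
F (force) has dimensions [L M T^-2].

Left side: [L T^-1]
Right side: [L T^-1]

Both sides have the same dimensions, so the equation is dimensionally consistent.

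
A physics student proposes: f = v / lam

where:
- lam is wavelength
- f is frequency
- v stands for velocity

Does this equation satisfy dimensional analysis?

Yes

lam (wavelength) has dimensions [L].
f (frequency) has dimensions [T^-1].
v (velocity) has dimensions [L T^-1].

Left side: [T^-1]
Right side: [T^-1]

Both sides have the same dimensions, so the equation is dimensionally consistent.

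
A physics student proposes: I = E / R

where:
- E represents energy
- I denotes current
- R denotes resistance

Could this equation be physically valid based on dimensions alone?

No

E (energy) has dimensions [L^2 M T^-2].
I (current) has dimensions [I].
R (resistance) has dimensions [I^-2 L^2 M T^-3].

Left side: [I]
Right side: [I^2 T]

The two sides have different dimensions, so the equation is NOT dimensionally consistent.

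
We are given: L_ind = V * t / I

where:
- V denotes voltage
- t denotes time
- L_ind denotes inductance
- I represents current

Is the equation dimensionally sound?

Yes

V (voltage) has dimensions [I^-1 L^2 M T^-3].
t (time) has dimensions [T].
L_ind (inductance) has dimensions [I^-2 L^2 M T^-2].
I (current) has dimensions [I].

Left side: [I^-2 L^2 M T^-2]
Right side: [I^-2 L^2 M T^-2]

Both sides have the same dimensions, so the equation is dimensionally consistent.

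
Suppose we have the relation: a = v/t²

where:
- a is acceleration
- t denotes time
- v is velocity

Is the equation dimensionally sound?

No

a (acceleration) has dimensions [L T^-2].
t (time) has dimensions [T].
v (velocity) has dimensions [L T^-1].

Left side: [L T^-2]
Right side: [L T^-3]

The two sides have different dimensions, so the equation is NOT dimensionally consistent.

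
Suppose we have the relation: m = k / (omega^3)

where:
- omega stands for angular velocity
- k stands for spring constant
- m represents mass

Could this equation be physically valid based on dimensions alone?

No

omega (angular velocity) has dimensions [T^-1].
k (spring constant) has dimensions [M T^-2].
m (mass) has dimensions [M].

Left side: [M]
Right side: [M T]

The two sides have different dimensions, so the equation is NOT dimensionally consistent.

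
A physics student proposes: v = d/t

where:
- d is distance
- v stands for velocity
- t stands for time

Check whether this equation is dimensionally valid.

Yes

d (distance) has dimensions [L].
v (velocity) has dimensions [L T^-1].
t (time) has dimensions [T].

Left side: [L T^-1]
Right side: [L T^-1]

Both sides have the same dimensions, so the equation is dimensionally consistent.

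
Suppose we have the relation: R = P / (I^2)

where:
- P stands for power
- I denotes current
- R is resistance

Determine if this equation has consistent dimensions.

Yes

P (power) has dimensions [L^2 M T^-3].
I (current) has dimensions [I].
R (resistance) has dimensions [I^-2 L^2 M T^-3].

Left side: [I^-2 L^2 M T^-3]
Right side: [I^-2 L^2 M T^-3]

Both sides have the same dimensions, so the equation is dimensionally consistent.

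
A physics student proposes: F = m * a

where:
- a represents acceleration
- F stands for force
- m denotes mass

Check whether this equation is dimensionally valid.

Yes

a (acceleration) has dimensions [L T^-2].
F (force) has dimensions [L M T^-2].
m (mass) has dimensions [M].

Left side: [L M T^-2]
Right side: [L M T^-2]

Both sides have the same dimensions, so the equation is dimensionally consistent.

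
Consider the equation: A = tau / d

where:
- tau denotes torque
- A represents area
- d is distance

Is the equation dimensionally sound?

No

tau (torque) has dimensions [L^2 M T^-2].
A (area) has dimensions [L^2].
d (distance) has dimensions [L].

Left side: [L^2]
Right side: [L M T^-2]

The two sides have different dimensions, so the equation is NOT dimensionally consistent.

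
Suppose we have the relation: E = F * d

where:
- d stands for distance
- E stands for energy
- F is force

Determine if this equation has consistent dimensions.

Yes

d (distance) has dimensions [L].
E (energy) has dimensions [L^2 M T^-2].
F (force) has dimensions [L M T^-2].

Left side: [L^2 M T^-2]
Right side: [L^2 M T^-2]

Both sides have the same dimensions, so the equation is dimensionally consistent.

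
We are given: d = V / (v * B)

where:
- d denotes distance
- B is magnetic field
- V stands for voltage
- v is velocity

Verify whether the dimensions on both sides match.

Yes

d (distance) has dimensions [L].
B (magnetic field) has dimensions [I^-1 M T^-2].
V (voltage) has dimensions [I^-1 L^2 M T^-3].
v (velocity) has dimensions [L T^-1].

Left side: [L]
Right side: [L]

Both sides have the same dimensions, so the equation is dimensionally consistent.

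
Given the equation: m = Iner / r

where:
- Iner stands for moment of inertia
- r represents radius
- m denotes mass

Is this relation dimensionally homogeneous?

No

Iner (moment of inertia) has dimensions [L^2 M].
r (radius) has dimensions [L].
m (mass) has dimensions [M].

Left side: [M]
Right side: [L M]

The two sides have different dimensions, so the equation is NOT dimensionally consistent.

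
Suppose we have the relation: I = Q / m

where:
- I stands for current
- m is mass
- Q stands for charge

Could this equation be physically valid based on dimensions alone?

No

I (current) has dimensions [I].
m (mass) has dimensions [M].
Q (charge) has dimensions [I T].

Left side: [I]
Right side: [I M^-1 T]

The two sides have different dimensions, so the equation is NOT dimensionally consistent.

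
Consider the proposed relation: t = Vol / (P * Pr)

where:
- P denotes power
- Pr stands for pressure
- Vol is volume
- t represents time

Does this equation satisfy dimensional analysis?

No

P (power) has dimensions [L^2 M T^-3].
Pr (pressure) has dimensions [L^-1 M T^-2].
Vol (volume) has dimensions [L^3].
t (time) has dimensions [T].

Left side: [T]
Right side: [L^2 M^-2 T^5]

The two sides have different dimensions, so the equation is NOT dimensionally consistent.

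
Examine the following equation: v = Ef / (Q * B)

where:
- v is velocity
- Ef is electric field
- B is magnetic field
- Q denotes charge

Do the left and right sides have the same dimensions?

No

v (velocity) has dimensions [L T^-1].
Ef (electric field) has dimensions [I^-1 L M T^-3].
B (magnetic field) has dimensions [I^-1 M T^-2].
Q (charge) has dimensions [I T].

Left side: [L T^-1]
Right side: [I^-1 L T^-2]

The two sides have different dimensions, so the equation is NOT dimensionally consistent.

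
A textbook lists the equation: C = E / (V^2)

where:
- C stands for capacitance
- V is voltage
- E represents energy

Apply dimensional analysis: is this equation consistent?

Yes

C (capacitance) has dimensions [I^2 L^-2 M^-1 T^4].
V (voltage) has dimensions [I^-1 L^2 M T^-3].
E (energy) has dimensions [L^2 M T^-2].

Left side: [I^2 L^-2 M^-1 T^4]
Right side: [I^2 L^-2 M^-1 T^4]

Both sides have the same dimensions, so the equation is dimensionally consistent.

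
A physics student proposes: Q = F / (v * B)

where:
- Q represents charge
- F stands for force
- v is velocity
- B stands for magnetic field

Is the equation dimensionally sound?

Yes

Q (charge) has dimensions [I T].
F (force) has dimensions [L M T^-2].
v (velocity) has dimensions [L T^-1].
B (magnetic field) has dimensions [I^-1 M T^-2].

Left side: [I T]
Right side: [I T]

Both sides have the same dimensions, so the equation is dimensionally consistent.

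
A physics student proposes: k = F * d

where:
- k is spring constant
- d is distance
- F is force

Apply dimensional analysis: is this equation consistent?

No

k (spring constant) has dimensions [M T^-2].
d (distance) has dimensions [L].
F (force) has dimensions [L M T^-2].

Left side: [M T^-2]
Right side: [L^2 M T^-2]

The two sides have different dimensions, so the equation is NOT dimensionally consistent.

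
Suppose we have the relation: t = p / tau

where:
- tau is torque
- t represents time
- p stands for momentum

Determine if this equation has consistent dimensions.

No

tau (torque) has dimensions [L^2 M T^-2].
t (time) has dimensions [T].
p (momentum) has dimensions [L M T^-1].

Left side: [T]
Right side: [L^-1 T]

The two sides have different dimensions, so the equation is NOT dimensionally consistent.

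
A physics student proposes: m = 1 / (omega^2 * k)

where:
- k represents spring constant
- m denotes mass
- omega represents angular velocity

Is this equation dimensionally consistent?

No

k (spring constant) has dimensions [M T^-2].
m (mass) has dimensions [M].
omega (angular velocity) has dimensions [T^-1].

Left side: [M]
Right side: [M^-1 T^4]

The two sides have different dimensions, so the equation is NOT dimensionally consistent.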